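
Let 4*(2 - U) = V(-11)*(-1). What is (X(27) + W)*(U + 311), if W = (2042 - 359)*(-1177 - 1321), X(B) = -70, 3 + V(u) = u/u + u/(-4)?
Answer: -5266816561/4 ≈ -1.3167e+9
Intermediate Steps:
V(u) = -2 - u/4 (V(u) = -3 + (u/u + u/(-4)) = -3 + (1 + u*(-1/4)) = -3 + (1 - u/4) = -2 - u/4)
U = 35/16 (U = 2 - (-2 - 1/4*(-11))*(-1)/4 = 2 - (-2 + 11/4)*(-1)/4 = 2 - 3*(-1)/16 = 2 - 1/4*(-3/4) = 2 + 3/16 = 35/16 ≈ 2.1875)
W = -4204134 (W = 1683*(-2498) = -4204134)
(X(27) + W)*(U + 311) = (-70 - 4204134)*(35/16 + 311) = -4204204*5011/16 = -5266816561/4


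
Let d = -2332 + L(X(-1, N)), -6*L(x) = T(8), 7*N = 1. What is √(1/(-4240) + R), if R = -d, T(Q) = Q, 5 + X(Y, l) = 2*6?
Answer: √23595597615/3180 ≈ 48.305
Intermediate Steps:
N = ⅐ (N = (⅐)*1 = ⅐ ≈ 0.14286)
X(Y, l) = 7 (X(Y, l) = -5 + 2*6 = -5 + 12 = 7)
L(x) = -4/3 (L(x) = -⅙*8 = -4/3)
d = -7000/3 (d = -2332 - 4/3 = -7000/3 ≈ -2333.3)
R = 7000/3 (R = -1*(-7000/3) = 7000/3 ≈ 2333.3)
√(1/(-4240) + R) = √(1/(-4240) + 7000/3) = √(-1/4240 + 7000/3) = √(29679997/12720) = √23595597615/3180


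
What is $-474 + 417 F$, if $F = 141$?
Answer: $58323$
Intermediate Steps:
$-474 + 417 F = -474 + 417 \cdot 141 = -474 + 58797 = 58323$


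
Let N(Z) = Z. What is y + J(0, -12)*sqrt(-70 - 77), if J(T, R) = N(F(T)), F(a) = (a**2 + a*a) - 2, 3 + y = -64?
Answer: -67 - 14*I*sqrt(3) ≈ -67.0 - 24.249*I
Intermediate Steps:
y = -67 (y = -3 - 64 = -67)
F(a) = -2 + 2*a**2 (F(a) = (a**2 + a**2) - 2 = 2*a**2 - 2 = -2 + 2*a**2)
J(T, R) = -2 + 2*T**2
y + J(0, -12)*sqrt(-70 - 77) = -67 + (-2 + 2*0**2)*sqrt(-70 - 77) = -67 + (-2 + 2*0)*sqrt(-147) = -67 + (-2 + 0)*(7*I*sqrt(3)) = -67 - 14*I*sqrt(3)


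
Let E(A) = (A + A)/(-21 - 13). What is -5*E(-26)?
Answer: -130/17 ≈ -7.6471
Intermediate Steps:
E(A) = -A/17 (E(A) = (2*A)/(-34) = (2*A)*(-1/34) = -A/17)
-5*E(-26) = -(-5)*(-26)/17 = -5*26/17 = -130/17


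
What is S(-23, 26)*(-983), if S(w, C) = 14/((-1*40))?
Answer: 6881/20 ≈ 344.05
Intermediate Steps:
S(w, C) = -7/20 (S(w, C) = 14/(-40) = 14*(-1/40) = -7/20)
S(-23, 26)*(-983) = -7/20*(-983) = 6881/20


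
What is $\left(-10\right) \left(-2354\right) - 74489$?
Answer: $-50949$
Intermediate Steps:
$\left(-10\right) \left(-2354\right) - 74489 = 23540 - 74489 = -50949$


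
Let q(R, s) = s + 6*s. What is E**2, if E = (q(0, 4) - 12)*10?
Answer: 25600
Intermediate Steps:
q(R, s) = 7*s
E = 160 (E = (7*4 - 12)*10 = (28 - 12)*10 = 16*10 = 160)
E**2 = 160**2 = 25600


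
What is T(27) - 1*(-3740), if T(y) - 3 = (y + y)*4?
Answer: 3959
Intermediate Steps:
T(y) = 3 + 8*y (T(y) = 3 + (y + y)*4 = 3 + (2*y)*4 = 3 + 8*y)
T(27) - 1*(-3740) = (3 + 8*27) - 1*(-3740) = (3 + 216) + 3740 = 219 + 3740 = 3959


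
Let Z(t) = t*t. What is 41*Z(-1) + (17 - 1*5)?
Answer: 53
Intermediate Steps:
Z(t) = t²
41*Z(-1) + (17 - 1*5) = 41*(-1)² + (17 - 1*5) = 41*1 + (17 - 5) = 41 + 12 = 53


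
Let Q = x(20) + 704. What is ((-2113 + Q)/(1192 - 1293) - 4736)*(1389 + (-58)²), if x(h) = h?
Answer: -2266929091/101 ≈ -2.2445e+7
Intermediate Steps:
Q = 724 (Q = 20 + 704 = 724)
((-2113 + Q)/(1192 - 1293) - 4736)*(1389 + (-58)²) = ((-2113 + 724)/(1192 - 1293) - 4736)*(1389 + (-58)²) = (-1389/(-101) - 4736)*(1389 + 3364) = (-1389*(-1/101) - 4736)*4753 = (1389/101 - 4736)*4753 = -476947/101*4753 = -2266929091/101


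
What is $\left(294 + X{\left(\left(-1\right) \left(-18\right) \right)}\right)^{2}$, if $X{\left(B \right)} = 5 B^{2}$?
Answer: $3663396$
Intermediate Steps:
$\left(294 + X{\left(\left(-1\right) \left(-18\right) \right)}\right)^{2} = \left(294 + 5 \left(\left(-1\right) \left(-18\right)\right)^{2}\right)^{2} = \left(294 + 5 \cdot 18^{2}\right)^{2} = \left(294 + 5 \cdot 324\right)^{2} = \left(294 + 1620\right)^{2} = 1914^{2} = 3663396$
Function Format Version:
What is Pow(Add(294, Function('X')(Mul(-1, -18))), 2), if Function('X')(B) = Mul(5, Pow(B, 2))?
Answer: 3663396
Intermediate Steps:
Pow(Add(294, Function('X')(Mul(-1, -18))), 2) = Pow(Add(294, Mul(5, Pow(Mul(-1, -18), 2))), 2) = Pow(Add(294, Mul(5, Pow(18, 2))), 2) = Pow(Add(294, Mul(5, 324)), 2) = Pow(Add(294, 1620), 2) = Pow(1914, 2) = 3663396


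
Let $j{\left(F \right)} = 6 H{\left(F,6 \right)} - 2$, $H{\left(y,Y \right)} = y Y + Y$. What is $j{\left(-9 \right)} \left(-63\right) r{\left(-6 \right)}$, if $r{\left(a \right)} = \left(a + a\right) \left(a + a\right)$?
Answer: $2630880$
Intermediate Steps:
$H{\left(y,Y \right)} = Y + Y y$ ($H{\left(y,Y \right)} = Y y + Y = Y + Y y$)
$r{\left(a \right)} = 4 a^{2}$ ($r{\left(a \right)} = 2 a 2 a = 4 a^{2}$)
$j{\left(F \right)} = 34 + 36 F$ ($j{\left(F \right)} = 6 \cdot 6 \left(1 + F\right) - 2 = 6 \left(6 + 6 F\right) - 2 = \left(36 + 36 F\right) - 2 = 34 + 36 F$)
$j{\left(-9 \right)} \left(-63\right) r{\left(-6 \right)} = \left(34 + 36 \left(-9\right)\right) \left(-63\right) 4 \left(-6\right)^{2} = \left(34 - 324\right) \left(-63\right) 4 \cdot 36 = \left(-290\right) \left(-63\right) 144 = 18270 \cdot 144 = 2630880$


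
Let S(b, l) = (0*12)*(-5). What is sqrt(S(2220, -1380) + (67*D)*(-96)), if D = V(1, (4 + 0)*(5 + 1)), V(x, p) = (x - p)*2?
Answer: 8*sqrt(4623) ≈ 543.94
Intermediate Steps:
V(x, p) = -2*p + 2*x
S(b, l) = 0 (S(b, l) = 0*(-5) = 0)
D = -46 (D = -2*(4 + 0)*(5 + 1) + 2*1 = -8*6 + 2 = -2*24 + 2 = -48 + 2 = -46)
sqrt(S(2220, -1380) + (67*D)*(-96)) = sqrt(0 + (67*(-46))*(-96)) = sqrt(0 - 3082*(-96)) = sqrt(0 + 295872) = sqrt(295872) = 8*sqrt(4623)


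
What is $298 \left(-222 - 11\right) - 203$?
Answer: $-69637$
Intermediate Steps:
$298 \left(-222 - 11\right) - 203 = 298 \left(-233\right) - 203 = -69434 - 203 = -69637$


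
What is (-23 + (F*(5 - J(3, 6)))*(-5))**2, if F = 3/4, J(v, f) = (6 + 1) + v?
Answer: 289/16 ≈ 18.063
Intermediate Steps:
J(v, f) = 7 + v
F = 3/4 (F = 3*(1/4) = 3/4 ≈ 0.75000)
(-23 + (F*(5 - J(3, 6)))*(-5))**2 = (-23 + (3*(5 - (7 + 3))/4)*(-5))**2 = (-23 + (3*(5 - 1*10)/4)*(-5))**2 = (-23 + (3*(5 - 10)/4)*(-5))**2 = (-23 + ((3/4)*(-5))*(-5))**2 = (-23 - 15/4*(-5))**2 = (-23 + 75/4)**2 = (-17/4)**2 = 289/16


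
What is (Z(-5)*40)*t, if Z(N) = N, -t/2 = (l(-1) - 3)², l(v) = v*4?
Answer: 19600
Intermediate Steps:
l(v) = 4*v
t = -98 (t = -2*(4*(-1) - 3)² = -2*(-4 - 3)² = -2*(-7)² = -2*49 = -98)
(Z(-5)*40)*t = -5*40*(-98) = -200*(-98) = 19600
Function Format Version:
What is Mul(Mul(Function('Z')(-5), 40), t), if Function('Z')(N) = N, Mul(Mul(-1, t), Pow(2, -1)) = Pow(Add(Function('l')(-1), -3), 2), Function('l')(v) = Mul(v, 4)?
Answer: 19600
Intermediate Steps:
Function('l')(v) = Mul(4, v)
t = -98 (t = Mul(-2, Pow(Add(Mul(4, -1), -3), 2)) = Mul(-2, Pow(Add(-4, -3), 2)) = Mul(-2, Pow(-7, 2)) = Mul(-2, 49) = -98)
Mul(Mul(Function('Z')(-5), 40), t) = Mul(Mul(-5, 40), -98) = Mul(-200, -98) = 19600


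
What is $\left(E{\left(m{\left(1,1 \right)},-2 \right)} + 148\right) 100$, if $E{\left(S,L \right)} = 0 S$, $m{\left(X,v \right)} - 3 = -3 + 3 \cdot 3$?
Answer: $14800$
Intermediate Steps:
$m{\left(X,v \right)} = 9$ ($m{\left(X,v \right)} = 3 + \left(-3 + 3 \cdot 3\right) = 3 + \left(-3 + 9\right) = 3 + 6 = 9$)
$E{\left(S,L \right)} = 0$
$\left(E{\left(m{\left(1,1 \right)},-2 \right)} + 148\right) 100 = \left(0 + 148\right) 100 = 148 \cdot 100 = 14800$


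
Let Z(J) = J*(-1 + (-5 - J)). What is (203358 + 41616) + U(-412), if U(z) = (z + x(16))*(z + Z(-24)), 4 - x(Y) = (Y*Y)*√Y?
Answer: 1453582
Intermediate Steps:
x(Y) = 4 - Y^(5/2) (x(Y) = 4 - Y*Y*√Y = 4 - Y²*√Y = 4 - Y^(5/2))
Z(J) = J*(-6 - J)
U(z) = (-1020 + z)*(-432 + z) (U(z) = (z + (4 - 16^(5/2)))*(z - 1*(-24)*(6 - 24)) = (z + (4 - 1*1024))*(z - 1*(-24)*(-18)) = (z + (4 - 1024))*(z - 432) = (z - 1020)*(-432 + z) = (-1020 + z)*(-432 + z))
(203358 + 41616) + U(-412) = (203358 + 41616) + (440640 + (-412)² - 1452*(-412)) = 244974 + (440640 + 169744 + 598224) = 244974 + 1208608 = 1453582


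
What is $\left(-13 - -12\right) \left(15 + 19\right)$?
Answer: $-34$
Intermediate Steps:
$\left(-13 - -12\right) \left(15 + 19\right) = \left(-13 + 12\right) 34 = \left(-1\right) 34 = -34$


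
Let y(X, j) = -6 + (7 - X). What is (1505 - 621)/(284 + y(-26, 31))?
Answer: 884/311 ≈ 2.8424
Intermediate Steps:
y(X, j) = 1 - X
(1505 - 621)/(284 + y(-26, 31)) = (1505 - 621)/(284 + (1 - 1*(-26))) = 884/(284 + (1 + 26)) = 884/(284 + 27) = 884/311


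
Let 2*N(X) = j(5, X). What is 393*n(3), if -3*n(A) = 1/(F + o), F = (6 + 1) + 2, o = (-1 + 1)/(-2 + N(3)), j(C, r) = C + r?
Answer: -131/9 ≈ -14.556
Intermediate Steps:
N(X) = 5/2 + X/2 (N(X) = (5 + X)/2 = 5/2 + X/2)
o = 0 (o = (-1 + 1)/(-2 + (5/2 + (1/2)*3)) = 0/(-2 + (5/2 + 3/2)) = 0/(-2 + 4) = 0/2 = 0*(1/2) = 0)
F = 9 (F = 7 + 2 = 9)
n(A) = -1/27 (n(A) = -1/(3*(9 + 0)) = -1/3/9 = -1/3*1/9 = -1/27)
393*n(3) = 393*(-1/27) = -131/9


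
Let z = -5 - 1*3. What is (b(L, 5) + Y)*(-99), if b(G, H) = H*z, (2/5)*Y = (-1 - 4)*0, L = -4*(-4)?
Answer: 3960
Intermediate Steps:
L = 16
z = -8 (z = -5 - 3 = -8)
Y = 0 (Y = 5*((-1 - 4)*0)/2 = 5*(-5*0)/2 = (5/2)*0 = 0)
b(G, H) = -8*H (b(G, H) = H*(-8) = -8*H)
(b(L, 5) + Y)*(-99) = (-8*5 + 0)*(-99) = (-40 + 0)*(-99) = -40*(-99) = 3960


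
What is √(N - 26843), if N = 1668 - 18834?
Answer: I*√44009 ≈ 209.78*I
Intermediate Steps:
N = -17166
√(N - 26843) = √(-17166 - 26843) = √(-44009) = I*√44009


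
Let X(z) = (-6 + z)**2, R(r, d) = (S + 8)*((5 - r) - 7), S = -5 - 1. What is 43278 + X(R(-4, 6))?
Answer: 43282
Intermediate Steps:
S = -6
R(r, d) = -4 - 2*r (R(r, d) = (-6 + 8)*((5 - r) - 7) = 2*(-2 - r) = -4 - 2*r)
43278 + X(R(-4, 6)) = 43278 + (-6 + (-4 - 2*(-4)))**2 = 43278 + (-6 + (-4 + 8))**2 = 43278 + (-6 + 4)**2 = 43278 + (-2)**2 = 43278 + 4 = 43282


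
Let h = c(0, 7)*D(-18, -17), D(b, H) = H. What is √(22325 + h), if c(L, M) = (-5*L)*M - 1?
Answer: √22342 ≈ 149.47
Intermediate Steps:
c(L, M) = -1 - 5*L*M (c(L, M) = -5*L*M - 1 = -1 - 5*L*M)
h = 17 (h = (-1 - 5*0*7)*(-17) = (-1 + 0)*(-17) = -1*(-17) = 17)
√(22325 + h) = √(22325 + 17) = √22342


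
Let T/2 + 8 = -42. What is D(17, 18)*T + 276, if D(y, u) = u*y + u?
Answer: -32124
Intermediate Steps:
T = -100 (T = -16 + 2*(-42) = -16 - 84 = -100)
D(y, u) = u + u*y
D(17, 18)*T + 276 = (18*(1 + 17))*(-100) + 276 = (18*18)*(-100) + 276 = 324*(-100) + 276 = -32400 + 276 = -32124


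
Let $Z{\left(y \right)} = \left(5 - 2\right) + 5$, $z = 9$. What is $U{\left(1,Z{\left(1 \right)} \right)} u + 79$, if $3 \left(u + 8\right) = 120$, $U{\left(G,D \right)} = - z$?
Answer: $-209$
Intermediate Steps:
$Z{\left(y \right)} = 8$ ($Z{\left(y \right)} = 3 + 5 = 8$)
$U{\left(G,D \right)} = -9$ ($U{\left(G,D \right)} = \left(-1\right) 9 = -9$)
$u = 32$ ($u = -8 + \frac{1}{3} \cdot 120 = -8 + 40 = 32$)
$U{\left(1,Z{\left(1 \right)} \right)} u + 79 = \left(-9\right) 32 + 79 = -288 + 79 = -209$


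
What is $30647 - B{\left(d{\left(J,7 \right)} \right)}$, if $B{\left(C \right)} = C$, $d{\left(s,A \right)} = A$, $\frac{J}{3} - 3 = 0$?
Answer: $30640$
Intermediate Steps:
$J = 9$ ($J = 9 + 3 \cdot 0 = 9 + 0 = 9$)
$30647 - B{\left(d{\left(J,7 \right)} \right)} = 30647 - 7 = 30640$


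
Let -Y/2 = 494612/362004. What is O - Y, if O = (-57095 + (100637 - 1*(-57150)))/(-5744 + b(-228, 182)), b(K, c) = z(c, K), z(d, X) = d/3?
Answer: -11560806388/771521025 ≈ -14.984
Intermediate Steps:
Y = -247306/90501 (Y = -989224/362004 = -2*123653/90501 = -247306/90501 ≈ -2.7326)
z(d, X) = d/3 (z(d, X) = d*(⅓) = d/3)
b(K, c) = c/3
O = -151038/8525 (O = (-57095 + (100637 - 1*(-57150)))/(-5744 + (⅓)*182) = (-57095 + (100637 + 57150))/(-5744 + 182/3) = (-57095 + 157787)/(-17050/3) = 100692*(-3/17050) = -151038/8525 ≈ -17.717)
O - Y = -151038/8525 - 1*(-247306/90501) = -151038/8525 + 247306/90501 = -11560806388/771521025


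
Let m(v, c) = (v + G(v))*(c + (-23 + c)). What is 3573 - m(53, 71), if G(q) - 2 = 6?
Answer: -3686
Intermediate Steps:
G(q) = 8 (G(q) = 2 + 6 = 8)
m(v, c) = (-23 + 2*c)*(8 + v) (m(v, c) = (v + 8)*(c + (-23 + c)) = (8 + v)*(-23 + 2*c) = (-23 + 2*c)*(8 + v))
3573 - m(53, 71) = 3573 - (-184 - 23*53 + 16*71 + 2*71*53) = 3573 - (-184 - 1219 + 1136 + 7526) = 3573 - 1*7259 = 3573 - 7259 = -3686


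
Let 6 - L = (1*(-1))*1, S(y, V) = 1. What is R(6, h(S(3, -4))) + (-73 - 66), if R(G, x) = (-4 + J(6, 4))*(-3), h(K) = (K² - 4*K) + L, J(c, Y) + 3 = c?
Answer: -136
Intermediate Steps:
L = 7 (L = 6 - 1*(-1) = 6 + 1 = 7)
J(c, Y) = -3 + c
h(K) = 7 + K² - 4*K (h(K) = (K² - 4*K) + 7 = 7 + K² - 4*K)
R(G, x) = 3 (R(G, x) = (-4 + (-3 + 6))*(-3) = (-4 + 3)*(-3) = -1*(-3) = 3)
R(6, h(S(3, -4))) + (-73 - 66) = 3 + (-73 - 66) = 3 - 139 = -136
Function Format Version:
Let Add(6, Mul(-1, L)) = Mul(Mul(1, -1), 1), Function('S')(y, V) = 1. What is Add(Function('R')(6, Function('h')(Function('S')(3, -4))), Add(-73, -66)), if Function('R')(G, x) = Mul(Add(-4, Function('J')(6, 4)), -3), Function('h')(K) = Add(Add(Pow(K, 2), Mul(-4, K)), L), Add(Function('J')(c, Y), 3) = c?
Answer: -136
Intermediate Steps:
L = 7 (L = Add(6, Mul(-1, Mul(Mul(1, -1), 1))) = Add(6, Mul(-1, Mul(-1, 1))) = Add(6, Mul(-1, -1)) = Add(6, 1) = 7)
Function('J')(c, Y) = Add(-3, c)
Function('h')(K) = Add(7, Pow(K, 2), Mul(-4, K)) (Function('h')(K) = Add(Add(Pow(K, 2), Mul(-4, K)), 7) = Add(7, Pow(K, 2), Mul(-4, K)))
Function('R')(G, x) = 3 (Function('R')(G, x) = Mul(Add(-4, Add(-3, 6)), -3) = Mul(Add(-4, 3), -3) = Mul(-1, -3) = 3)
Add(Function('R')(6, Function('h')(Function('S')(3, -4))), Add(-73, -66)) = Add(3, Add(-73, -66)) = Add(3, -139) = -136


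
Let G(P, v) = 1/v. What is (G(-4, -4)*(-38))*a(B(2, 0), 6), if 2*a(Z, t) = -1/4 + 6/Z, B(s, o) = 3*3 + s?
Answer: 247/176 ≈ 1.4034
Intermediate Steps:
B(s, o) = 9 + s
a(Z, t) = -⅛ + 3/Z (a(Z, t) = (-1/4 + 6/Z)/2 = (-1*¼ + 6/Z)/2 = (-¼ + 6/Z)/2 = -⅛ + 3/Z)
(G(-4, -4)*(-38))*a(B(2, 0), 6) = (-38/(-4))*((24 - (9 + 2))/(8*(9 + 2))) = (-¼*(-38))*((⅛)*(24 - 1*11)/11) = 19*((⅛)*(1/11)*(24 - 11))/2 = 19*((⅛)*(1/11)*13)/2 = (19/2)*(13/88) = 247/176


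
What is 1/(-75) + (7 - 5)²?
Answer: 299/75 ≈ 3.9867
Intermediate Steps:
1/(-75) + (7 - 5)² = -1/75 + 2² = -1/75 + 4 = 299/75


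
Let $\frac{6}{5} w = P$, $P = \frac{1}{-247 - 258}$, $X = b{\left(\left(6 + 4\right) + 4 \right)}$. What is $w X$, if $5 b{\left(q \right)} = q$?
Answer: $- \frac{7}{1515} \approx -0.0046205$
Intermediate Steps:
$b{\left(q \right)} = \frac{q}{5}$
$X = \frac{14}{5}$ ($X = \frac{\left(6 + 4\right) + 4}{5} = \frac{10 + 4}{5} = \frac{1}{5} \cdot 14 = \frac{14}{5} \approx 2.8$)
$P = - \frac{1}{505}$ ($P = \frac{1}{-505} = - \frac{1}{505} \approx -0.0019802$)
$w = - \frac{1}{606}$ ($w = \frac{5}{6} \left(- \frac{1}{505}\right) = - \frac{1}{606} \approx -0.0016502$)
$w X = \left(- \frac{1}{606}\right) \frac{14}{5} = - \frac{7}{1515}$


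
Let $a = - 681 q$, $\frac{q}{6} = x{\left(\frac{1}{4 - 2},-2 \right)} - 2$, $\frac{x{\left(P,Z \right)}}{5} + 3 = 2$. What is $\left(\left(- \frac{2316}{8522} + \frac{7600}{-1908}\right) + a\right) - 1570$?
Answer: $\frac{54933810638}{2032497} \approx 27028.0$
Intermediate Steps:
$x{\left(P,Z \right)} = -5$ ($x{\left(P,Z \right)} = -15 + 5 \cdot 2 = -15 + 10 = -5$)
$q = -42$ ($q = 6 \left(-5 - 2\right) = 6 \left(-7\right) = -42$)
$a = 28602$ ($a = \left(-681\right) \left(-42\right) = 28602$)
$\left(\left(- \frac{2316}{8522} + \frac{7600}{-1908}\right) + a\right) - 1570 = \left(\left(- \frac{2316}{8522} + \frac{7600}{-1908}\right) + 28602\right) - 1570 = \left(\left(\left(-2316\right) \frac{1}{8522} + 7600 \left(- \frac{1}{1908}\right)\right) + 28602\right) - 1570 = \left(\left(- \frac{1158}{4261} - \frac{1900}{477}\right) + 28602\right) - 1570 = \left(- \frac{8648266}{2032497} + 28602\right) - 1570 = \frac{58124830928}{2032497} - 1570 = \frac{54933810638}{2032497}$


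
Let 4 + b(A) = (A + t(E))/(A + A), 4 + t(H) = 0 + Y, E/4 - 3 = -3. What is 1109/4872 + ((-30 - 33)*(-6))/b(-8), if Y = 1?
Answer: -29407079/258216 ≈ -113.89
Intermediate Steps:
E = 0 (E = 12 + 4*(-3) = 12 - 12 = 0)
t(H) = -3 (t(H) = -4 + (0 + 1) = -4 + 1 = -3)
b(A) = -4 + (-3 + A)/(2*A) (b(A) = -4 + (A - 3)/(A + A) = -4 + (-3 + A)/((2*A)) = -4 + (-3 + A)*(1/(2*A)) = -4 + (-3 + A)/(2*A))
1109/4872 + ((-30 - 33)*(-6))/b(-8) = 1109/4872 + ((-30 - 33)*(-6))/(((½)*(-3 - 7*(-8))/(-8))) = 1109*(1/4872) + (-63*(-6))/(((½)*(-⅛)*(-3 + 56))) = 1109/4872 + 378/(((½)*(-⅛)*53)) = 1109/4872 + 378/(-53/16) = 1109/4872 + 378*(-16/53) = 1109/4872 - 6048/53 = -29407079/258216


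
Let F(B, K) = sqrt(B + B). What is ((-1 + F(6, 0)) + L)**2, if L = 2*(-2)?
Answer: 37 - 20*sqrt(3) ≈ 2.3590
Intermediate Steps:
F(B, K) = sqrt(2)*sqrt(B) (F(B, K) = sqrt(2*B) = sqrt(2)*sqrt(B))
L = -4
((-1 + F(6, 0)) + L)**2 = ((-1 + sqrt(2)*sqrt(6)) - 4)**2 = ((-1 + 2*sqrt(3)) - 4)**2 = (-5 + 2*sqrt(3))**2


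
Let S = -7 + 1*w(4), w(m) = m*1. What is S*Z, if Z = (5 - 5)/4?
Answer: 0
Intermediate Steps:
w(m) = m
Z = 0 (Z = 0*(¼) = 0)
S = -3 (S = -7 + 1*4 = -7 + 4 = -3)
S*Z = -3*0 = 0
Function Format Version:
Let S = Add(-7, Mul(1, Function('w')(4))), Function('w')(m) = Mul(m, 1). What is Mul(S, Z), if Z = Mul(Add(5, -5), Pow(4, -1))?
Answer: 0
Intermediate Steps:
Function('w')(m) = m
Z = 0 (Z = Mul(0, Rational(1, 4)) = 0)
S = -3 (S = Add(-7, Mul(1, 4)) = Add(-7, 4) = -3)
Mul(S, Z) = Mul(-3, 0) = 0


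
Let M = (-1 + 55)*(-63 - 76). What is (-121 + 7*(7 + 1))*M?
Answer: 487890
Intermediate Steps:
M = -7506 (M = 54*(-139) = -7506)
(-121 + 7*(7 + 1))*M = (-121 + 7*(7 + 1))*(-7506) = (-121 + 7*8)*(-7506) = (-121 + 56)*(-7506) = -65*(-7506) = 487890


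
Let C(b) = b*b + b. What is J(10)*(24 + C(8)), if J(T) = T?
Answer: 960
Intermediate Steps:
C(b) = b + b² (C(b) = b² + b = b + b²)
J(10)*(24 + C(8)) = 10*(24 + 8*(1 + 8)) = 10*(24 + 8*9) = 10*(24 + 72) = 10*96 = 960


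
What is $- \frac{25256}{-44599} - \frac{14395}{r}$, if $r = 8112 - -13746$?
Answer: $- \frac{89956957}{974844942} \approx -0.092278$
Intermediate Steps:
$r = 21858$ ($r = 8112 + 13746 = 21858$)
$- \frac{25256}{-44599} - \frac{14395}{r} = - \frac{25256}{-44599} - \frac{14395}{21858} = \left(-25256\right) \left(- \frac{1}{44599}\right) - \frac{14395}{21858} = \frac{25256}{44599} - \frac{14395}{21858} = - \frac{89956957}{974844942}$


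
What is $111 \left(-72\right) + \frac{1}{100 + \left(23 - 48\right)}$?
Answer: $- \frac{599399}{75} \approx -7992.0$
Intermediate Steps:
$111 \left(-72\right) + \frac{1}{100 + \left(23 - 48\right)} = -7992 + \frac{1}{100 - 25} = -7992 + \frac{1}{75} = - \frac{599399}{75}$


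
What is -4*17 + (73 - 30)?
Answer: -25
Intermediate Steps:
-4*17 + (73 - 30) = -68 + 43 = -25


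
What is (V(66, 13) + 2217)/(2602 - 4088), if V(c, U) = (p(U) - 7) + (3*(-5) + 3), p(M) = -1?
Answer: -2197/1486 ≈ -1.4785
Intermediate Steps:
V(c, U) = -20 (V(c, U) = (-1 - 7) + (3*(-5) + 3) = -8 + (-15 + 3) = -8 - 12 = -20)
(V(66, 13) + 2217)/(2602 - 4088) = (-20 + 2217)/(2602 - 4088) = 2197/(-1486) = 2197*(-1/1486) = -2197/1486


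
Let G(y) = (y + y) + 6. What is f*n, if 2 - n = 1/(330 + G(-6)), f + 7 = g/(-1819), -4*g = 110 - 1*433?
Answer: -216745/15408 ≈ -14.067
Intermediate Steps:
g = 323/4 (g = -(110 - 1*433)/4 = -(110 - 433)/4 = -1/4*(-323) = 323/4 ≈ 80.750)
G(y) = 6 + 2*y (G(y) = 2*y + 6 = 6 + 2*y)
f = -3015/428 (f = -7 + (323/4)/(-1819) = -7 + (323/4)*(-1/1819) = -7 - 19/428 = -3015/428 ≈ -7.0444)
n = 647/324 (n = 2 - 1/(330 + (6 + 2*(-6))) = 2 - 1/(330 + (6 - 12)) = 2 - 1/(330 - 6) = 2 - 1/324 = 647/324 ≈ 1.9969)
f*n = -3015/428*647/324 = -216745/15408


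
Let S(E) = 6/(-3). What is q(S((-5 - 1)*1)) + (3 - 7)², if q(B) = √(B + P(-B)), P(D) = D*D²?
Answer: 16 + √6 ≈ 18.449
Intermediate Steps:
P(D) = D³
S(E) = -2 (S(E) = 6*(-⅓) = -2)
q(B) = √(B - B³) (q(B) = √(B + (-B)³) = √(B - B³))
q(S((-5 - 1)*1)) + (3 - 7)² = √(-2 - 1*(-2)³) + (3 - 7)² = √(-2 - 1*(-8)) + (-4)² = √(-2 + 8) + 16 = √6 + 16 = 16 + √6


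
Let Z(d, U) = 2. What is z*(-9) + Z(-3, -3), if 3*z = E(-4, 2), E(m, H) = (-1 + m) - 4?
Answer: 29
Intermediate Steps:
E(m, H) = -5 + m
z = -3 (z = (-5 - 4)/3 = (⅓)*(-9) = -3)
z*(-9) + Z(-3, -3) = -3*(-9) + 2 = 27 + 2 = 29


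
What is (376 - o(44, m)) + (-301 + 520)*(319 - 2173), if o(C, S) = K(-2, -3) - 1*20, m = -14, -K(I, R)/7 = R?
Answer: -405651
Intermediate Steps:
K(I, R) = -7*R
o(C, S) = 1 (o(C, S) = -7*(-3) - 1*20 = 21 - 20 = 1)
(376 - o(44, m)) + (-301 + 520)*(319 - 2173) = (376 - 1*1) + (-301 + 520)*(319 - 2173) = (376 - 1) + 219*(-1854) = 375 - 406026 = -405651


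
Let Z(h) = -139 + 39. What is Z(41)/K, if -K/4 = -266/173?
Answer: -4325/266 ≈ -16.259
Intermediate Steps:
Z(h) = -100
K = 1064/173 (K = -4*(-266)/173 = -4*(-266/173) = 1064/173 ≈ 6.1503)
Z(41)/K = -100/1064/173 = -100*173/1064 = -4325/266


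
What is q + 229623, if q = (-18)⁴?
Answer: 334599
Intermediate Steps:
q = 104976
q + 229623 = 104976 + 229623 = 334599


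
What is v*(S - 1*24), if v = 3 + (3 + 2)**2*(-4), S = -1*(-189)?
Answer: -16005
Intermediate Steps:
S = 189
v = -97 (v = 3 + 5**2*(-4) = 3 + 25*(-4) = 3 - 100 = -97)
v*(S - 1*24) = -97*(189 - 1*24) = -97*(189 - 24) = -97*165 = -16005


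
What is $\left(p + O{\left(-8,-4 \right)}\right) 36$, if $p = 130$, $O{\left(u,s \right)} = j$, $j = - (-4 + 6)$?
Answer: $4608$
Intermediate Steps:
$j = -2$ ($j = \left(-1\right) 2 = -2$)
$O{\left(u,s \right)} = -2$
$\left(p + O{\left(-8,-4 \right)}\right) 36 = \left(130 - 2\right) 36 = 128 \cdot 36 = 4608$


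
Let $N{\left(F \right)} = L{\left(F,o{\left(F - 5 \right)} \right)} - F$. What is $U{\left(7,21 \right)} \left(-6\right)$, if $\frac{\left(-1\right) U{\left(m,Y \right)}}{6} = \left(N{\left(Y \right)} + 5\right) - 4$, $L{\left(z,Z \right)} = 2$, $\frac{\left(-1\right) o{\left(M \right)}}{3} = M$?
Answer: $-648$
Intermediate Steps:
$o{\left(M \right)} = - 3 M$
$N{\left(F \right)} = 2 - F$
$U{\left(m,Y \right)} = -18 + 6 Y$ ($U{\left(m,Y \right)} = - 6 \left(\left(\left(2 - Y\right) + 5\right) - 4\right) = - 6 \left(\left(7 - Y\right) - 4\right) = - 6 \left(3 - Y\right) = -18 + 6 Y$)
$U{\left(7,21 \right)} \left(-6\right) = \left(-18 + 6 \cdot 21\right) \left(-6\right) = \left(-18 + 126\right) \left(-6\right) = 108 \left(-6\right) = -648$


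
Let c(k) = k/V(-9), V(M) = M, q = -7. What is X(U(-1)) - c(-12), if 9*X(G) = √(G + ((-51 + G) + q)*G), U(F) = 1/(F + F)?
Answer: -4/3 + √115/18 ≈ -0.73757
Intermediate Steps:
U(F) = 1/(2*F)
c(k) = -k/9 (c(k) = k/(-9) = k*(-⅑) = -k/9)
X(G) = √(G + G*(-58 + G))/9 (X(G) = √(G + ((-51 + G) - 7)*G)/9 = √(G + (-58 + G)*G)/9 = √(G + G*(-58 + G))/9)
X(U(-1)) - c(-12) = √(((½)/(-1))*(-57 + (½)/(-1)))/9 - (-1)*(-12)/9 = √(((½)*(-1))*(-57 + (½)*(-1)))/9 - 1*4/3 = √(-(-57 - ½)/2)/9 - 4/3 = √(-½*(-115/2))/9 - 4/3 = √(115/4)/9 - 4/3 = (√115/2)/9 - 4/3 = √115/18 - 4/3 = -4/3 + √115/18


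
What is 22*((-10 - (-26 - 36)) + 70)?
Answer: 2684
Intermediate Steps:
22*((-10 - (-26 - 36)) + 70) = 22*((-10 - 1*(-62)) + 70) = 22*((-10 + 62) + 70) = 22*(52 + 70) = 22*122 = 2684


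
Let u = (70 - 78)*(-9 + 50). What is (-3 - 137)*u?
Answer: 45920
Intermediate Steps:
u = -328 (u = -8*41 = -328)
(-3 - 137)*u = (-3 - 137)*(-328) = -140*(-328) = 45920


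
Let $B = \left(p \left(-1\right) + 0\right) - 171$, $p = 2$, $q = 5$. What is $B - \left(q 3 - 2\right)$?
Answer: $-186$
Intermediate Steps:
$B = -173$ ($B = \left(2 \left(-1\right) + 0\right) - 171 = \left(-2 + 0\right) - 171 = -2 - 171 = -173$)
$B - \left(q 3 - 2\right) = -173 - \left(5 \cdot 3 - 2\right) = -173 - \left(15 - 2\right) = -173 - 13 = -186$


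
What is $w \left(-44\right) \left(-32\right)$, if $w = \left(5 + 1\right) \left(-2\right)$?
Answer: $-16896$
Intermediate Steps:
$w = -12$ ($w = 6 \left(-2\right) = -12$)
$w \left(-44\right) \left(-32\right) = \left(-12\right) \left(-44\right) \left(-32\right) = 528 \left(-32\right) = -16896$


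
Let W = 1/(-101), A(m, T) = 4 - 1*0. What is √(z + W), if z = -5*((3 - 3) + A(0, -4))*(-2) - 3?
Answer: 2*√94334/101 ≈ 6.0819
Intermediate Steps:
A(m, T) = 4 (A(m, T) = 4 + 0 = 4)
W = -1/101 ≈ -0.0099010
z = 37 (z = -5*((3 - 3) + 4)*(-2) - 3 = -5*(0 + 4)*(-2) - 3 = -5*4*(-2) - 3 = -20*(-2) - 3 = 40 - 3 = 37)
√(z + W) = √(37 - 1/101) = √(3736/101) = 2*√94334/101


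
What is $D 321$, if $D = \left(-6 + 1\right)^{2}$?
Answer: $8025$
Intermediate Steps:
$D = 25$ ($D = \left(-5\right)^{2} = 25$)
$D 321 = 25 \cdot 321 = 8025$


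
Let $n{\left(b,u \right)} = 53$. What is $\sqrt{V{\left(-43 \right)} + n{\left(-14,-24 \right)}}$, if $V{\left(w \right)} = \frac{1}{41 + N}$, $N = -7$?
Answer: $\frac{\sqrt{61302}}{34} \approx 7.2821$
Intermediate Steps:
$V{\left(w \right)} = \frac{1}{34}$ ($V{\left(w \right)} = \frac{1}{41 - 7} = \frac{1}{34}$)
$\sqrt{V{\left(-43 \right)} + n{\left(-14,-24 \right)}} = \sqrt{\frac{1}{34} + 53} = \sqrt{\frac{1803}{34}} = \frac{\sqrt{61302}}{34}$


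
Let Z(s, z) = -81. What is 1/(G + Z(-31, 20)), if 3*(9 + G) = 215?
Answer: -3/55 ≈ -0.054545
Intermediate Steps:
G = 188/3 (G = -9 + (⅓)*215 = -9 + 215/3 = 188/3 ≈ 62.667)
1/(G + Z(-31, 20)) = 1/(188/3 - 81) = 1/(-55/3) = -3/55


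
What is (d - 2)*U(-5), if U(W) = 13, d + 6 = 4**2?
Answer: 104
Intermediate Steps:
d = 10 (d = -6 + 4**2 = -6 + 16 = 10)
(d - 2)*U(-5) = (10 - 2)*13 = 8*13 = 104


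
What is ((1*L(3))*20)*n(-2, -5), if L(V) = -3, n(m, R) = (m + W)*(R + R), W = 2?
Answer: 0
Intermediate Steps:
n(m, R) = 2*R*(2 + m) (n(m, R) = (m + 2)*(R + R) = (2 + m)*(2*R) = 2*R*(2 + m))
((1*L(3))*20)*n(-2, -5) = ((1*(-3))*20)*(2*(-5)*(2 - 2)) = (-3*20)*(2*(-5)*0) = -60*0 = 0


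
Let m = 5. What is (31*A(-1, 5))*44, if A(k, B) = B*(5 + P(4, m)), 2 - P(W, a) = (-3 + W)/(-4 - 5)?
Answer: 436480/9 ≈ 48498.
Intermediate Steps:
P(W, a) = 5/3 + W/9 (P(W, a) = 2 - (-3 + W)/(-4 - 5) = 2 - (-3 + W)/(-9) = 2 - (-3 + W)*(-1)/9 = 2 - (⅓ - W/9) = 2 + (-⅓ + W/9) = 5/3 + W/9)
A(k, B) = 64*B/9 (A(k, B) = B*(5 + (5/3 + (⅑)*4)) = B*(5 + (5/3 + 4/9)) = B*(5 + 19/9) = B*(64/9) = 64*B/9)
(31*A(-1, 5))*44 = (31*((64/9)*5))*44 = (31*(320/9))*44 = (9920/9)*44 = 436480/9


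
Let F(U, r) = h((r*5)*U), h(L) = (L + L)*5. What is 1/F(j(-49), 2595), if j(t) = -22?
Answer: -1/2854500 ≈ -3.5032e-7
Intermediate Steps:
h(L) = 10*L (h(L) = (2*L)*5 = 10*L)
F(U, r) = 50*U*r (F(U, r) = 10*((r*5)*U) = 10*((5*r)*U) = 10*(5*U*r) = 50*U*r)
1/F(j(-49), 2595) = 1/(50*(-22)*2595) = 1/(-2854500) = -1/2854500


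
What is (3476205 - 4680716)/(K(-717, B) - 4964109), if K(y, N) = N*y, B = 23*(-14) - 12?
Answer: 1204511/4724631 ≈ 0.25494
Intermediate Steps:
B = -334 (B = -322 - 12 = -334)
(3476205 - 4680716)/(K(-717, B) - 4964109) = (3476205 - 4680716)/(-334*(-717) - 4964109) = -1204511/(239478 - 4964109) = -1204511/(-4724631) = -1204511*(-1/4724631) = 1204511/4724631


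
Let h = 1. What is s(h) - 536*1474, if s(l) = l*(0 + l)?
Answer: -790063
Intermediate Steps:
s(l) = l² (s(l) = l*l = l²)
s(h) - 536*1474 = 1² - 536*1474 = 1 - 790064 = -790063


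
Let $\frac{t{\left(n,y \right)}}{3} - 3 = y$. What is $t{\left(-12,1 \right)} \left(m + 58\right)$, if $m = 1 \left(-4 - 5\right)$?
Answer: $588$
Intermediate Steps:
$t{\left(n,y \right)} = 9 + 3 y$
$m = -9$ ($m = 1 \left(-9\right) = -9$)
$t{\left(-12,1 \right)} \left(m + 58\right) = \left(9 + 3 \cdot 1\right) \left(-9 + 58\right) = \left(9 + 3\right) 49 = 12 \cdot 49 = 588$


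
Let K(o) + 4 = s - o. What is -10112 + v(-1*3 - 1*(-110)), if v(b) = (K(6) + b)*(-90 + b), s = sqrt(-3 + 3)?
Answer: -8463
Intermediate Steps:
s = 0 (s = sqrt(0) = 0)
K(o) = -4 - o (K(o) = -4 + (0 - o) = -4 - o)
v(b) = (-90 + b)*(-10 + b) (v(b) = ((-4 - 1*6) + b)*(-90 + b) = ((-4 - 6) + b)*(-90 + b) = (-10 + b)*(-90 + b) = (-90 + b)*(-10 + b))
-10112 + v(-1*3 - 1*(-110)) = -10112 + (900 + (-1*3 - 1*(-110))**2 - 100*(-1*3 - 1*(-110))) = -10112 + (900 + (-3 + 110)**2 - 100*(-3 + 110)) = -10112 + (900 + 107**2 - 100*107) = -10112 + (900 + 11449 - 10700) = -10112 + 1649 = -8463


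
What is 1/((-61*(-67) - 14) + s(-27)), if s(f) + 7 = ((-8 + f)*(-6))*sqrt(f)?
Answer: 2033/8861528 - 315*I*sqrt(3)/8861528 ≈ 0.00022942 - 6.1569e-5*I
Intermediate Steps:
s(f) = -7 + sqrt(f)*(48 - 6*f) (s(f) = -7 + ((-8 + f)*(-6))*sqrt(f) = -7 + (48 - 6*f)*sqrt(f) = -7 + sqrt(f)*(48 - 6*f))
1/((-61*(-67) - 14) + s(-27)) = 1/((-61*(-67) - 14) + (-7 - (-486)*I*sqrt(3) + 48*sqrt(-27))) = 1/((4087 - 14) + (-7 - (-486)*I*sqrt(3) + 48*(3*I*sqrt(3)))) = 1/(4073 + (-7 + 486*I*sqrt(3) + 144*I*sqrt(3))) = 1/(4073 + (-7 + 630*I*sqrt(3))) = 1/(4066 + 630*I*sqrt(3))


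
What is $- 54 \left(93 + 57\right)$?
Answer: $-8100$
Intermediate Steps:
$- 54 \left(93 + 57\right) = \left(-54\right) 150 = -8100$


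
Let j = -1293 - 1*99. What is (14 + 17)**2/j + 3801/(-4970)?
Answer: -719083/494160 ≈ -1.4552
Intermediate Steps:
j = -1392 (j = -1293 - 99 = -1392)
(14 + 17)**2/j + 3801/(-4970) = (14 + 17)**2/(-1392) + 3801/(-4970) = 31**2*(-1/1392) + 3801*(-1/4970) = 961*(-1/1392) - 543/710 = -961/1392 - 543/710 = -719083/494160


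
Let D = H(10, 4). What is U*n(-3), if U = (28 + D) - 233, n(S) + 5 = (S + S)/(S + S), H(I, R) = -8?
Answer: 852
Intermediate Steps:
D = -8
n(S) = -4 (n(S) = -5 + (S + S)/(S + S) = -5 + (2*S)/((2*S)) = -5 + (2*S)*(1/(2*S)) = -5 + 1 = -4)
U = -213 (U = (28 - 8) - 233 = 20 - 233 = -213)
U*n(-3) = -213*(-4) = 852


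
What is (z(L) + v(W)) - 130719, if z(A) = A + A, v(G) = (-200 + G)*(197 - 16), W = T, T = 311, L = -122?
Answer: -110872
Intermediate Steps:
W = 311
v(G) = -36200 + 181*G (v(G) = (-200 + G)*181 = -36200 + 181*G)
z(A) = 2*A
(z(L) + v(W)) - 130719 = (2*(-122) + (-36200 + 181*311)) - 130719 = (-244 + (-36200 + 56291)) - 130719 = (-244 + 20091) - 130719 = 19847 - 130719 = -110872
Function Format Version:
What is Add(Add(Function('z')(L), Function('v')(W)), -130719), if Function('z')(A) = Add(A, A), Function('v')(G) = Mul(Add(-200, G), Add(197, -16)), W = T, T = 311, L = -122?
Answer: -110872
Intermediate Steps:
W = 311
Function('v')(G) = Add(-36200, Mul(181, G)) (Function('v')(G) = Mul(Add(-200, G), 181) = Add(-36200, Mul(181, G)))
Function('z')(A) = Mul(2, A)
Add(Add(Function('z')(L), Function('v')(W)), -130719) = Add(Add(Mul(2, -122), Add(-36200, Mul(181, 311))), -130719) = Add(Add(-244, Add(-36200, 56291)), -130719) = Add(Add(-244, 20091), -130719) = Add(19847, -130719) = -110872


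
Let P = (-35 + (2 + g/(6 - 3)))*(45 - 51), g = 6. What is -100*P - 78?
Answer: -18678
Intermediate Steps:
P = 186 (P = (-35 + (2 + 6/(6 - 3)))*(45 - 51) = (-35 + (2 + 6/3))*(-6) = (-35 + (2 + (1/3)*6))*(-6) = (-35 + (2 + 2))*(-6) = (-35 + 4)*(-6) = -31*(-6) = 186)
-100*P - 78 = -100*186 - 78 = -18600 - 78 = -18678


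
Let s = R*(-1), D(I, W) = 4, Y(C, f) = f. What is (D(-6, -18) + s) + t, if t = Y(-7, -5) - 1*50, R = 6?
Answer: -57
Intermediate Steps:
t = -55 (t = -5 - 1*50 = -5 - 50 = -55)
s = -6 (s = 6*(-1) = -6)
(D(-6, -18) + s) + t = (4 - 6) - 55 = -2 - 55 = -57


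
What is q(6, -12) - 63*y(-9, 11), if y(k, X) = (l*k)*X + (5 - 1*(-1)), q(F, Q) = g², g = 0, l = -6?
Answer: -37800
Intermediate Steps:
q(F, Q) = 0 (q(F, Q) = 0² = 0)
y(k, X) = 6 - 6*X*k (y(k, X) = (-6*k)*X + (5 - 1*(-1)) = -6*X*k + (5 + 1) = -6*X*k + 6 = 6 - 6*X*k)
q(6, -12) - 63*y(-9, 11) = 0 - 63*(6 - 6*11*(-9)) = 0 - 63*(6 + 594) = 0 - 63*600 = 0 - 37800 = -37800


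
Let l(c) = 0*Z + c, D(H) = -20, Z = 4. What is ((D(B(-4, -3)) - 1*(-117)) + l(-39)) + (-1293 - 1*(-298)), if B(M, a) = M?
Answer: -937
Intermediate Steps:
l(c) = c (l(c) = 0*4 + c = 0 + c = c)
((D(B(-4, -3)) - 1*(-117)) + l(-39)) + (-1293 - 1*(-298)) = ((-20 - 1*(-117)) - 39) + (-1293 - 1*(-298)) = ((-20 + 117) - 39) + (-1293 + 298) = (97 - 39) - 995 = 58 - 995 = -937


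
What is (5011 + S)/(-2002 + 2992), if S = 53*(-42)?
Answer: 557/198 ≈ 2.8131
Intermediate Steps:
S = -2226
(5011 + S)/(-2002 + 2992) = (5011 - 2226)/(-2002 + 2992) = 2785/990 = 2785*(1/990) = 557/198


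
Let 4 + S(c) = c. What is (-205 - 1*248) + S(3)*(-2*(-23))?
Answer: -499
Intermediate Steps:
S(c) = -4 + c
(-205 - 1*248) + S(3)*(-2*(-23)) = (-205 - 1*248) + (-4 + 3)*(-2*(-23)) = (-205 - 248) - 1*46 = -453 - 46 = -499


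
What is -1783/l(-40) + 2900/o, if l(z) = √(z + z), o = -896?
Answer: -725/224 + 1783*I*√5/20 ≈ -3.2366 + 199.35*I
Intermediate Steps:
l(z) = √2*√z (l(z) = √(2*z) = √2*√z)
-1783/l(-40) + 2900/o = -1783*(-I*√5/20) + 2900/(-896) = -1783*(-I*√5/20) + 2900*(-1/896) = -1783*(-I*√5/20) - 725/224 = -(-1783)*I*√5/20 - 725/224 = 1783*I*√5/20 - 725/224 = -725/224 + 1783*I*√5/20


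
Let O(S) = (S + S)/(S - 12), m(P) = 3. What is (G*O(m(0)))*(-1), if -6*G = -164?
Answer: 164/9 ≈ 18.222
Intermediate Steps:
G = 82/3 (G = -⅙*(-164) = 82/3 ≈ 27.333)
O(S) = 2*S/(-12 + S) (O(S) = (2*S)/(-12 + S) = 2*S/(-12 + S))
(G*O(m(0)))*(-1) = (82*(2*3/(-12 + 3))/3)*(-1) = (82*(2*3/(-9))/3)*(-1) = (82*(2*3*(-⅑))/3)*(-1) = ((82/3)*(-⅔))*(-1) = -164/9*(-1) = 164/9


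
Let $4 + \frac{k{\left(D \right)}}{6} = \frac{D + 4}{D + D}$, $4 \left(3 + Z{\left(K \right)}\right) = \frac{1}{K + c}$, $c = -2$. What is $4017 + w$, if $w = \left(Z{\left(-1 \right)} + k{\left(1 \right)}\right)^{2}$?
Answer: $\frac{599473}{144} \approx 4163.0$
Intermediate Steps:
$Z{\left(K \right)} = -3 + \frac{1}{4 \left(-2 + K\right)}$ ($Z{\left(K \right)} = -3 + \frac{1}{4 \left(K - 2\right)} = -3 + \frac{1}{4 \left(-2 + K\right)}$)
$k{\left(D \right)} = -24 + \frac{3 \left(4 + D\right)}{D}$ ($k{\left(D \right)} = -24 + 6 \frac{D + 4}{D + D} = -24 + 6 \frac{4 + D}{2 D} = -24 + \frac{3 \left(4 + D\right)}{D}$)
$w = \frac{21025}{144}$ ($w = \left(\frac{25 - -12}{4 \left(-2 - 1\right)} - \left(21 - \frac{12}{1}\right)\right)^{2} = \left(\frac{25 + 12}{4 \left(-3\right)} + \left(-21 + 12 \cdot 1\right)\right)^{2} = \left(\frac{1}{4} \left(- \frac{1}{3}\right) 37 + \left(-21 + 12\right)\right)^{2} = \left(- \frac{37}{12} - 9\right)^{2} = \left(- \frac{145}{12}\right)^{2} = \frac{21025}{144} \approx 146.01$)
$4017 + w = 4017 + \frac{21025}{144} = \frac{599473}{144}$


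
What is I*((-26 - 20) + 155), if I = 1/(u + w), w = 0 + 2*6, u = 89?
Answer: 109/101 ≈ 1.0792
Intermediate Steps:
w = 12 (w = 0 + 12 = 12)
I = 1/101 (I = 1/(89 + 12) = 1/101 ≈ 0.0099010)
I*((-26 - 20) + 155) = ((-26 - 20) + 155)/101 = (-46 + 155)/101 = (1/101)*109 = 109/101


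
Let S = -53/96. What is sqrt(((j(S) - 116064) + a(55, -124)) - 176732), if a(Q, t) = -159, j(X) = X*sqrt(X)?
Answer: sqrt(-674968320 - 53*I*sqrt(318))/48 ≈ 0.00037895 - 541.25*I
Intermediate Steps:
S = -53/96 (S = -53*1/96 = -53/96 ≈ -0.55208)
j(X) = X**(3/2)
sqrt(((j(S) - 116064) + a(55, -124)) - 176732) = sqrt((((-53/96)**(3/2) - 116064) - 159) - 176732) = sqrt(((-53*I*sqrt(318)/2304 - 116064) - 159) - 176732) = sqrt(((-116064 - 53*I*sqrt(318)/2304) - 159) - 176732) = sqrt((-116223 - 53*I*sqrt(318)/2304) - 176732) = sqrt(-292955 - 53*I*sqrt(318)/2304)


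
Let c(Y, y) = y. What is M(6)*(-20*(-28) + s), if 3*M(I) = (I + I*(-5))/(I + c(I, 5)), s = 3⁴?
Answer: -5128/11 ≈ -466.18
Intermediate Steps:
s = 81
M(I) = -4*I/(3*(5 + I)) (M(I) = ((I + I*(-5))/(I + 5))/3 = ((I - 5*I)/(5 + I))/3 = ((-4*I)/(5 + I))/3 = (-4*I/(5 + I))/3 = -4*I/(3*(5 + I)))
M(6)*(-20*(-28) + s) = (-4*6/(15 + 3*6))*(-20*(-28) + 81) = (-4*6/(15 + 18))*(560 + 81) = -4*6/33*641 = -4*6*1/33*641 = -8/11*641 = -5128/11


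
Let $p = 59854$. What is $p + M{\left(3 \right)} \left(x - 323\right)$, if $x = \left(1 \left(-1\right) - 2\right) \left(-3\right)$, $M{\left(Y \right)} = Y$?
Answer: $58912$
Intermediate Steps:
$x = 9$ ($x = \left(-1 - 2\right) \left(-3\right) = \left(-3\right) \left(-3\right) = 9$)
$p + M{\left(3 \right)} \left(x - 323\right) = 59854 + 3 \left(9 - 323\right) = 59854 + 3 \left(-314\right) = 59854 - 942 = 58912$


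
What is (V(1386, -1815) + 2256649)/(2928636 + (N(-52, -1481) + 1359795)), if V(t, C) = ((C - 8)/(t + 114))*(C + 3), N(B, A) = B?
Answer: 282356398/536047375 ≈ 0.52674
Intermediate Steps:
V(t, C) = (-8 + C)*(3 + C)/(114 + t) (V(t, C) = ((-8 + C)/(114 + t))*(3 + C) = (-8 + C)*(3 + C)/(114 + t))
(V(1386, -1815) + 2256649)/(2928636 + (N(-52, -1481) + 1359795)) = ((-24 + (-1815)² - 5*(-1815))/(114 + 1386) + 2256649)/(2928636 + (-52 + 1359795)) = ((-24 + 3294225 + 9075)/1500 + 2256649)/(2928636 + 1359743) = ((1/1500)*3303276 + 2256649)/4288379 = (275273/125 + 2256649)*(1/4288379) = (282356398/125)*(1/4288379) = 282356398/536047375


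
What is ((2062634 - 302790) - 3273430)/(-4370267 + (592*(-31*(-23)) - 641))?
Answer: 756793/1974406 ≈ 0.38330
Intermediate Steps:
((2062634 - 302790) - 3273430)/(-4370267 + (592*(-31*(-23)) - 641)) = (1759844 - 3273430)/(-4370267 + (592*713 - 641)) = -1513586/(-4370267 + (422096 - 641)) = -1513586/(-4370267 + 421455) = -1513586/(-3948812) = -1513586*(-1/3948812) = 756793/1974406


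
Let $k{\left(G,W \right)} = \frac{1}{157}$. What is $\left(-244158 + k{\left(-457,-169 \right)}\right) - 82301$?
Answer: $- \frac{51254062}{157} \approx -3.2646 \cdot 10^{5}$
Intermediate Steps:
$k{\left(G,W \right)} = \frac{1}{157}$
$\left(-244158 + k{\left(-457,-169 \right)}\right) - 82301 = \left(-244158 + \frac{1}{157}\right) - 82301 = - \frac{38332805}{157} - 82301 = - \frac{51254062}{157}$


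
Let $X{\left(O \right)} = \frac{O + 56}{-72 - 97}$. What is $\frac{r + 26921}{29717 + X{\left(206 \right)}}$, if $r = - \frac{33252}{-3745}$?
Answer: $\frac{17044055093}{18807056695} \approx 0.90626$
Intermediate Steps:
$r = \frac{33252}{3745}$ ($r = \left(-33252\right) \left(- \frac{1}{3745}\right) = \frac{33252}{3745} \approx 8.879$)
$X{\left(O \right)} = - \frac{56}{169} - \frac{O}{169}$ ($X{\left(O \right)} = \frac{56 + O}{-169} = \left(56 + O\right) \left(- \frac{1}{169}\right) = - \frac{56}{169} - \frac{O}{169}$)
$\frac{r + 26921}{29717 + X{\left(206 \right)}} = \frac{\frac{33252}{3745} + 26921}{29717 - \frac{262}{169}} = \frac{100852397}{3745 \left(29717 - \frac{262}{169}\right)} = \frac{100852397}{3745 \cdot \frac{5021911}{169}} = \frac{100852397}{3745} \cdot \frac{169}{5021911} = \frac{17044055093}{18807056695}$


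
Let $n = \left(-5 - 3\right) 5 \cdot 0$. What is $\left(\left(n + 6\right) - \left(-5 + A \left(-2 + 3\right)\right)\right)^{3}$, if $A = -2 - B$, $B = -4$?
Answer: $729$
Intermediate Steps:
$A = 2$ ($A = -2 - -4 = -2 + 4 = 2$)
$n = 0$ ($n = \left(-8\right) 0 = 0$)
$\left(\left(n + 6\right) - \left(-5 + A \left(-2 + 3\right)\right)\right)^{3} = \left(\left(0 + 6\right) + \left(5 - 2 \left(-2 + 3\right)\right)\right)^{3} = \left(6 + \left(5 - 2 \cdot 1\right)\right)^{3} = \left(6 + \left(5 - 2\right)\right)^{3} = \left(6 + 3\right)^{3} = 9^{3} = 729$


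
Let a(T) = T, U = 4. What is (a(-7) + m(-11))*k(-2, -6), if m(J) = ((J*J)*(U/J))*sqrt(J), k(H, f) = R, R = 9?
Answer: -63 - 396*I*sqrt(11) ≈ -63.0 - 1313.4*I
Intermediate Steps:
k(H, f) = 9
m(J) = 4*J**(3/2) (m(J) = ((J*J)*(4/J))*sqrt(J) = (J**2*(4/J))*sqrt(J) = (4*J)*sqrt(J) = 4*J**(3/2))
(a(-7) + m(-11))*k(-2, -6) = (-7 + 4*(-11)**(3/2))*9 = (-7 + 4*(-11*I*sqrt(11)))*9 = (-7 - 44*I*sqrt(11))*9 = -63 - 396*I*sqrt(11)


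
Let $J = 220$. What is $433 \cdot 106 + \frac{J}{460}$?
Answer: $\frac{1055665}{23} \approx 45899.0$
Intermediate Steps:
$433 \cdot 106 + \frac{J}{460} = 433 \cdot 106 + \frac{220}{460} = 45898 + 220 \cdot \frac{1}{460} = 45898 + \frac{11}{23} = \frac{1055665}{23}$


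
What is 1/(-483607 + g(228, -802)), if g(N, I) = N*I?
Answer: -1/666463 ≈ -1.5005e-6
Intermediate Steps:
g(N, I) = I*N
1/(-483607 + g(228, -802)) = 1/(-483607 - 802*228) = 1/(-483607 - 182856) = 1/(-666463) = -1/666463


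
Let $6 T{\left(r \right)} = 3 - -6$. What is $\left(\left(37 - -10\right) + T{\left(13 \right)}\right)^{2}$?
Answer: $\frac{9409}{4} \approx 2352.3$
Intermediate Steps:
$T{\left(r \right)} = \frac{3}{2}$ ($T{\left(r \right)} = \frac{3 - -6}{6} = \frac{3 + 6}{6} = \frac{1}{6} \cdot 9 = \frac{3}{2}$)
$\left(\left(37 - -10\right) + T{\left(13 \right)}\right)^{2} = \left(\left(37 - -10\right) + \frac{3}{2}\right)^{2} = \left(\left(37 + 10\right) + \frac{3}{2}\right)^{2} = \left(47 + \frac{3}{2}\right)^{2} = \left(\frac{97}{2}\right)^{2} = \frac{9409}{4}$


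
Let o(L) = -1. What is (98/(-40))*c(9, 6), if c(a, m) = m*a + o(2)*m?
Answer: -588/5 ≈ -117.60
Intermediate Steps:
c(a, m) = -m + a*m (c(a, m) = m*a - m = a*m - m = -m + a*m)
(98/(-40))*c(9, 6) = (98/(-40))*(6*(-1 + 9)) = (98*(-1/40))*(6*8) = -49/20*48 = -588/5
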